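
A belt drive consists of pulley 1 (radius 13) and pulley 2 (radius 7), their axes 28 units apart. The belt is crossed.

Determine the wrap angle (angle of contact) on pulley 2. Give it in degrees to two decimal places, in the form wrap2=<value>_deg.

wrap2=271.17_deg

crossed belt: β = asin((r1+r2)/C) = asin(20/28) = 45.5847°
wrap1 = wrap2 = π + 2β = 271.1694°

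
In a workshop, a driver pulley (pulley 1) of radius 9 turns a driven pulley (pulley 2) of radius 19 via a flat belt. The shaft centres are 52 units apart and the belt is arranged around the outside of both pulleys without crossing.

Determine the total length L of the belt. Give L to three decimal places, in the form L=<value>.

L=193.894

open belt: β = asin((r2−r1)/C) = asin(10/52) = 11.0875°
wrap1 = π − 2β = 157.8250°
wrap2 = π + 2β = 202.1750°
tangent length = C·cosβ = 51.0294
L = r1·wrap1 + r2·wrap2 + 2·C·cosβ = 9·2.7546 + 19·3.5286 + 2·51.0294 = 193.8937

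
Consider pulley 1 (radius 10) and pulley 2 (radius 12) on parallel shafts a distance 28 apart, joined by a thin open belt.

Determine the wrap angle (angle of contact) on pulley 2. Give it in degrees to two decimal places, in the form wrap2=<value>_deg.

open belt: β = asin((r2−r1)/C) = asin(2/28) = 4.0960°
wrap1 = π − 2β = 171.8079°
wrap2 = π + 2β = 188.1921°

wrap2=188.19_deg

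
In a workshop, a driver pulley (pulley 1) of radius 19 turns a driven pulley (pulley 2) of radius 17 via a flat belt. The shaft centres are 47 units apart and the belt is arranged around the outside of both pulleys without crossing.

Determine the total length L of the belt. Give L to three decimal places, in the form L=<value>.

open belt: β = asin((r2−r1)/C) = asin(-2/47) = -2.4389°
wrap1 = π − 2β = 184.8777°
wrap2 = π + 2β = 175.1223°
tangent length = C·cosβ = 46.9574
L = r1·wrap1 + r2·wrap2 + 2·C·cosβ = 19·3.2267 + 17·3.0565 + 2·46.9574 = 207.1825

L=207.182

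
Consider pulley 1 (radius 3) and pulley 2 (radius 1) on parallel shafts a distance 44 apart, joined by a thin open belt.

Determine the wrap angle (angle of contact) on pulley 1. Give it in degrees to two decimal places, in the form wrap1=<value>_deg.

open belt: β = asin((r2−r1)/C) = asin(-2/44) = -2.6053°
wrap1 = π − 2β = 185.2105°
wrap2 = π + 2β = 174.7895°

wrap1=185.21_deg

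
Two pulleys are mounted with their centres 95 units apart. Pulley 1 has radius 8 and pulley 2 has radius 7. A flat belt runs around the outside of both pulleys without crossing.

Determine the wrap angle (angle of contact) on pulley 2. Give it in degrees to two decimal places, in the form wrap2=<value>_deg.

open belt: β = asin((r2−r1)/C) = asin(-1/95) = -0.6031°
wrap1 = π − 2β = 181.2062°
wrap2 = π + 2β = 178.7938°

wrap2=178.79_deg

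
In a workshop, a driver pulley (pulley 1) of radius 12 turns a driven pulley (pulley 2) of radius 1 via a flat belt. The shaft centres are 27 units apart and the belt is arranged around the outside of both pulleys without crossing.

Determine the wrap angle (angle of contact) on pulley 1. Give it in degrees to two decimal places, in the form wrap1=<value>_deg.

open belt: β = asin((r2−r1)/C) = asin(-11/27) = -24.0421°
wrap1 = π − 2β = 228.0842°
wrap2 = π + 2β = 131.9158°

wrap1=228.08_deg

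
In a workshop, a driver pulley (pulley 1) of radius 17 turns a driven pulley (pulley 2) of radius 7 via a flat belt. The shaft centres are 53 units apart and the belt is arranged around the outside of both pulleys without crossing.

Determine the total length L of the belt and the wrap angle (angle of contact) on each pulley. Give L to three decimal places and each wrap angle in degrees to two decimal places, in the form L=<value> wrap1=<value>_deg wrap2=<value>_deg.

open belt: β = asin((r2−r1)/C) = asin(-10/53) = -10.8757°
wrap1 = π − 2β = 201.7514°
wrap2 = π + 2β = 158.2486°
tangent length = C·cosβ = 52.0481
L = r1·wrap1 + r2·wrap2 + 2·C·cosβ = 17·3.5212 + 7·2.7620 + 2·52.0481 = 183.2907

L=183.291 wrap1=201.75_deg wrap2=158.25_deg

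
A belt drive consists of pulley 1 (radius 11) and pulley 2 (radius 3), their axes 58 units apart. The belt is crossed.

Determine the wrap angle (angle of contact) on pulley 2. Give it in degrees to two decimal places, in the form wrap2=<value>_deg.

crossed belt: β = asin((r1+r2)/C) = asin(14/58) = 13.9680°
wrap1 = wrap2 = π + 2β = 207.9359°

wrap2=207.94_deg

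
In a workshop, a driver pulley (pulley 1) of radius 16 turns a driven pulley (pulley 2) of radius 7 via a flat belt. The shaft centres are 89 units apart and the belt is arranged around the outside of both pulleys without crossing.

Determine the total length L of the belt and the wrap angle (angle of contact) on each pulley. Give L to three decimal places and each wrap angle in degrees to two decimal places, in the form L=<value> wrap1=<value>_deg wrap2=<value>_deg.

open belt: β = asin((r2−r1)/C) = asin(-9/89) = -5.8039°
wrap1 = π − 2β = 191.6078°
wrap2 = π + 2β = 168.3922°
tangent length = C·cosβ = 88.5438
L = r1·wrap1 + r2·wrap2 + 2·C·cosβ = 16·3.3442 + 7·2.9390 + 2·88.5438 = 251.1675

L=251.168 wrap1=191.61_deg wrap2=168.39_deg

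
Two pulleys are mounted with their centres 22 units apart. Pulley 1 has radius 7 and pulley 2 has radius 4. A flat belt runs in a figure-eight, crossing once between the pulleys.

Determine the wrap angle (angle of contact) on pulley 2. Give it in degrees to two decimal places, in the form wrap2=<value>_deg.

crossed belt: β = asin((r1+r2)/C) = asin(11/22) = 30.0000°
wrap1 = wrap2 = π + 2β = 240.0000°

wrap2=240.00_deg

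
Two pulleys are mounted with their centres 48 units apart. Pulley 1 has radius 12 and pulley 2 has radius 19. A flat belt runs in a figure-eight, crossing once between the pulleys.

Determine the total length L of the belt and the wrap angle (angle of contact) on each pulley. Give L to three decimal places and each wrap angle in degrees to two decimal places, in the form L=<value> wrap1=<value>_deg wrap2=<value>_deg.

crossed belt: β = asin((r1+r2)/C) = asin(31/48) = 40.2282°
wrap1 = wrap2 = π + 2β = 260.4564°
tangent length = C·cosβ = 36.6470
L = (r1+r2)·wrap + 2·C·cosβ = 31·4.5458 + 2·36.6470 = 214.2144

L=214.214 wrap1=260.46_deg wrap2=260.46_deg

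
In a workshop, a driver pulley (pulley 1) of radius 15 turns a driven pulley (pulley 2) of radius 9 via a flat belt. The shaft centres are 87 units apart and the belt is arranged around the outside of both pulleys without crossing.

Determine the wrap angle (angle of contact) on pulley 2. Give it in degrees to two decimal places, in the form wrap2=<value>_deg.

open belt: β = asin((r2−r1)/C) = asin(-6/87) = -3.9546°
wrap1 = π − 2β = 187.9091°
wrap2 = π + 2β = 172.0909°

wrap2=172.09_deg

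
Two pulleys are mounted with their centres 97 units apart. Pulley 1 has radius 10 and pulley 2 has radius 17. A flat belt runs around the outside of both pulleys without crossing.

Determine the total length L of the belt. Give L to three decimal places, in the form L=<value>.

L=279.328

open belt: β = asin((r2−r1)/C) = asin(7/97) = 4.1383°
wrap1 = π − 2β = 171.7233°
wrap2 = π + 2β = 188.2767°
tangent length = C·cosβ = 96.7471
L = r1·wrap1 + r2·wrap2 + 2·C·cosβ = 10·2.9971 + 17·3.2860 + 2·96.7471 = 279.3284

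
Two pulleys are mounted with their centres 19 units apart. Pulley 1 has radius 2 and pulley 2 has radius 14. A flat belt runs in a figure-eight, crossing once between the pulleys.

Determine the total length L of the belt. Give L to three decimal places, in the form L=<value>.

L=102.797

crossed belt: β = asin((r1+r2)/C) = asin(16/19) = 57.3631°
wrap1 = wrap2 = π + 2β = 294.7262°
tangent length = C·cosβ = 10.2470
L = (r1+r2)·wrap + 2·C·cosβ = 16·5.1439 + 2·10.2470 = 102.7970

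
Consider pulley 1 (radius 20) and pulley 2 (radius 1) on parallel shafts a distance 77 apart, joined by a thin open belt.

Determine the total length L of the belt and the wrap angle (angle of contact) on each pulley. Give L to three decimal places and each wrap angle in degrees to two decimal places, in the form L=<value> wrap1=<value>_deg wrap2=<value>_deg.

open belt: β = asin((r2−r1)/C) = asin(-19/77) = -14.2855°
wrap1 = π − 2β = 208.5709°
wrap2 = π + 2β = 151.4291°
tangent length = C·cosβ = 74.6190
L = r1·wrap1 + r2·wrap2 + 2·C·cosβ = 20·3.6402 + 1·2.6429 + 2·74.6190 = 224.6860

L=224.686 wrap1=208.57_deg wrap2=151.43_deg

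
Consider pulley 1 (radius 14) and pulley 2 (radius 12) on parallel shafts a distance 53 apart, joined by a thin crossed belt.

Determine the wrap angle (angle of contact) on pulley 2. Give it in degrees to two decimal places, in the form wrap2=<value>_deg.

crossed belt: β = asin((r1+r2)/C) = asin(26/53) = 29.3778°
wrap1 = wrap2 = π + 2β = 238.7556°

wrap2=238.76_deg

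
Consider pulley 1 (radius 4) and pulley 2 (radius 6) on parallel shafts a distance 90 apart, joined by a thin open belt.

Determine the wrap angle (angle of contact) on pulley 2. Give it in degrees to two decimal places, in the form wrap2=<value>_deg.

wrap2=182.55_deg

open belt: β = asin((r2−r1)/C) = asin(2/90) = 1.2733°
wrap1 = π − 2β = 177.4533°
wrap2 = π + 2β = 182.5467°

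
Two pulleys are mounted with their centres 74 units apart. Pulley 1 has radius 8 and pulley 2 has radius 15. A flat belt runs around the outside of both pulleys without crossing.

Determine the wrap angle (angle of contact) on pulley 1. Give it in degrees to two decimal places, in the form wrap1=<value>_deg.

wrap1=169.14_deg

open belt: β = asin((r2−r1)/C) = asin(7/74) = 5.4280°
wrap1 = π − 2β = 169.1440°
wrap2 = π + 2β = 190.8560°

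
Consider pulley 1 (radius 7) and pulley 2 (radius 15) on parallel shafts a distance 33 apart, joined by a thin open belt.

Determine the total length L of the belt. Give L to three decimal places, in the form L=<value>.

open belt: β = asin((r2−r1)/C) = asin(8/33) = 14.0297°
wrap1 = π − 2β = 151.9407°
wrap2 = π + 2β = 208.0593°
tangent length = C·cosβ = 32.0156
L = r1·wrap1 + r2·wrap2 + 2·C·cosβ = 7·2.6519 + 15·3.6313 + 2·32.0156 = 137.0641

L=137.064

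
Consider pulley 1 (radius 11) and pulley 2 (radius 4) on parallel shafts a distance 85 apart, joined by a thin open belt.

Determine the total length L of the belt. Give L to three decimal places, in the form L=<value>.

open belt: β = asin((r2−r1)/C) = asin(-7/85) = -4.7238°
wrap1 = π − 2β = 189.4477°
wrap2 = π + 2β = 170.5523°
tangent length = C·cosβ = 84.7113
L = r1·wrap1 + r2·wrap2 + 2·C·cosβ = 11·3.3065 + 4·2.9767 + 2·84.7113 = 217.7007

L=217.701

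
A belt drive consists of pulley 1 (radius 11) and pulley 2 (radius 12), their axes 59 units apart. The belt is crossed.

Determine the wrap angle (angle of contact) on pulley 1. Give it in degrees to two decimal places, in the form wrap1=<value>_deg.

crossed belt: β = asin((r1+r2)/C) = asin(23/59) = 22.9440°
wrap1 = wrap2 = π + 2β = 225.8879°

wrap1=225.89_deg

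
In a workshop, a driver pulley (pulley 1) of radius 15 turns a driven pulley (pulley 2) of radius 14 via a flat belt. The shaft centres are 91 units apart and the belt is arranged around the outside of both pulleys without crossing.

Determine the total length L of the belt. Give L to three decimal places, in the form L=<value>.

L=273.117

open belt: β = asin((r2−r1)/C) = asin(-1/91) = -0.6296°
wrap1 = π − 2β = 181.2593°
wrap2 = π + 2β = 178.7407°
tangent length = C·cosβ = 90.9945
L = r1·wrap1 + r2·wrap2 + 2·C·cosβ = 15·3.1636 + 14·3.1196 + 2·90.9945 = 273.1172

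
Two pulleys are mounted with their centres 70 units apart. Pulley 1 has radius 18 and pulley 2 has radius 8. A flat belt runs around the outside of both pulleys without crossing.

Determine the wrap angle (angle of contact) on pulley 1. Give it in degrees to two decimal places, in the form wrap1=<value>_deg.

wrap1=196.43_deg

open belt: β = asin((r2−r1)/C) = asin(-10/70) = -8.2132°
wrap1 = π − 2β = 196.4264°
wrap2 = π + 2β = 163.5736°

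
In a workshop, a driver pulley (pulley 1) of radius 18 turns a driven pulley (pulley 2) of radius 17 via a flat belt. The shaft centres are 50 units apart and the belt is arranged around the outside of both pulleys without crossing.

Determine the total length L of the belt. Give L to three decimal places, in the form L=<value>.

open belt: β = asin((r2−r1)/C) = asin(-1/50) = -1.1460°
wrap1 = π − 2β = 182.2920°
wrap2 = π + 2β = 177.7080°
tangent length = C·cosβ = 49.9900
L = r1·wrap1 + r2·wrap2 + 2·C·cosβ = 18·3.1816 + 17·3.1016 + 2·49.9900 = 209.9757

L=209.976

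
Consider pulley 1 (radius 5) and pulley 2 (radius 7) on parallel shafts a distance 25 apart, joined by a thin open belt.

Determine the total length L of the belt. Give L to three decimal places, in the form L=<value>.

open belt: β = asin((r2−r1)/C) = asin(2/25) = 4.5886°
wrap1 = π − 2β = 170.8229°
wrap2 = π + 2β = 189.1771°
tangent length = C·cosβ = 24.9199
L = r1·wrap1 + r2·wrap2 + 2·C·cosβ = 5·2.9814 + 7·3.3018 + 2·24.9199 = 87.8592

L=87.859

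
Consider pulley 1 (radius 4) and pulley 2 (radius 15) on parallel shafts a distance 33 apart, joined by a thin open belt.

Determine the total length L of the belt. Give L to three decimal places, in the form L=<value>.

L=129.392

open belt: β = asin((r2−r1)/C) = asin(11/33) = 19.4712°
wrap1 = π − 2β = 141.0576°
wrap2 = π + 2β = 218.9424°
tangent length = C·cosβ = 31.1127
L = r1·wrap1 + r2·wrap2 + 2·C·cosβ = 4·2.4619 + 15·3.8213 + 2·31.1127 = 129.3921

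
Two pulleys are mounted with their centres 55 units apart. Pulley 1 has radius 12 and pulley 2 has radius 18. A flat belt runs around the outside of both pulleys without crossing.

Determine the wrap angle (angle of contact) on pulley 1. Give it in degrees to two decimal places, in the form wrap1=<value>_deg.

wrap1=167.47_deg

open belt: β = asin((r2−r1)/C) = asin(6/55) = 6.2629°
wrap1 = π − 2β = 167.4742°
wrap2 = π + 2β = 192.5258°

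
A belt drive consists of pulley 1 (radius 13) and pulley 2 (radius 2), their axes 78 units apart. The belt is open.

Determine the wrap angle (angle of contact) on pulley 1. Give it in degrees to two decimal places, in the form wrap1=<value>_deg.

open belt: β = asin((r2−r1)/C) = asin(-11/78) = -8.1072°
wrap1 = π − 2β = 196.2144°
wrap2 = π + 2β = 163.7856°

wrap1=196.21_deg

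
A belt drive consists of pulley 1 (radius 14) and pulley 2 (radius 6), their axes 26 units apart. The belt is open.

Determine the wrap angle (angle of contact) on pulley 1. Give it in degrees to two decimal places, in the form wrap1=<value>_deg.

open belt: β = asin((r2−r1)/C) = asin(-8/26) = -17.9202°
wrap1 = π − 2β = 215.8404°
wrap2 = π + 2β = 144.1596°

wrap1=215.84_deg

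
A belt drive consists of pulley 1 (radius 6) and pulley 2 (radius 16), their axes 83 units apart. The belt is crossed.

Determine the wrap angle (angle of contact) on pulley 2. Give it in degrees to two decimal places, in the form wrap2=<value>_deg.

crossed belt: β = asin((r1+r2)/C) = asin(22/83) = 15.3705°
wrap1 = wrap2 = π + 2β = 210.7411°

wrap2=210.74_deg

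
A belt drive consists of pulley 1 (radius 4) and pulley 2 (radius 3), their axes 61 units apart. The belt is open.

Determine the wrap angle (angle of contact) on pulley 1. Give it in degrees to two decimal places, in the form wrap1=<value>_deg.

wrap1=181.88_deg

open belt: β = asin((r2−r1)/C) = asin(-1/61) = -0.9393°
wrap1 = π − 2β = 181.8786°
wrap2 = π + 2β = 178.1214°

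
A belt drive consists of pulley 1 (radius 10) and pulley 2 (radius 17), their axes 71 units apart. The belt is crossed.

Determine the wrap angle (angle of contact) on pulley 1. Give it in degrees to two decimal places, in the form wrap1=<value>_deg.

crossed belt: β = asin((r1+r2)/C) = asin(27/71) = 22.3511°
wrap1 = wrap2 = π + 2β = 224.7023°

wrap1=224.70_deg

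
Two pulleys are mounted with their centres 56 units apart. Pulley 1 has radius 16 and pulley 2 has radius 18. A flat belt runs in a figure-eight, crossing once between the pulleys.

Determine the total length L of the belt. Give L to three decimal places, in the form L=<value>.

L=240.176

crossed belt: β = asin((r1+r2)/C) = asin(34/56) = 37.3832°
wrap1 = wrap2 = π + 2β = 254.7664°
tangent length = C·cosβ = 44.4972
L = (r1+r2)·wrap + 2·C·cosβ = 34·4.4465 + 2·44.4972 = 240.1758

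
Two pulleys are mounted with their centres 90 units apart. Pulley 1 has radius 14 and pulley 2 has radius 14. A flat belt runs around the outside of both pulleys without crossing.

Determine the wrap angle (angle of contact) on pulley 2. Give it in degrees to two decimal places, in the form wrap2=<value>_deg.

wrap2=180.00_deg

open belt: β = asin((r2−r1)/C) = asin(0/90) = 0.0000°
wrap1 = π − 2β = 180.0000°
wrap2 = π + 2β = 180.0000°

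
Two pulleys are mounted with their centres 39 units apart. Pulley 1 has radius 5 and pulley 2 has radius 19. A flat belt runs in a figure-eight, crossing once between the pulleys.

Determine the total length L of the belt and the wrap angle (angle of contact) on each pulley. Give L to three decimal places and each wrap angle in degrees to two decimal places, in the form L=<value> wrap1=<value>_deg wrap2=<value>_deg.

crossed belt: β = asin((r1+r2)/C) = asin(24/39) = 37.9799°
wrap1 = wrap2 = π + 2β = 255.9597°
tangent length = C·cosβ = 30.7409
L = (r1+r2)·wrap + 2·C·cosβ = 24·4.4673 + 2·30.7409 = 168.6979

L=168.698 wrap1=255.96_deg wrap2=255.96_deg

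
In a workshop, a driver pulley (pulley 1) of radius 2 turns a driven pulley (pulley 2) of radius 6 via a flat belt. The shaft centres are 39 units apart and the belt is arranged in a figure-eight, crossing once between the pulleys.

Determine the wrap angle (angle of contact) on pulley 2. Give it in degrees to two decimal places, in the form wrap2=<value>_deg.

wrap2=203.67_deg

crossed belt: β = asin((r1+r2)/C) = asin(8/39) = 11.8370°
wrap1 = wrap2 = π + 2β = 203.6740°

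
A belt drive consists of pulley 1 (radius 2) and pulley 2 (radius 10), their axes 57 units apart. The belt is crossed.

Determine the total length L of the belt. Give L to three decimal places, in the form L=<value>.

L=154.235

crossed belt: β = asin((r1+r2)/C) = asin(12/57) = 12.1532°
wrap1 = wrap2 = π + 2β = 204.3064°
tangent length = C·cosβ = 55.7225
L = (r1+r2)·wrap + 2·C·cosβ = 12·3.5658 + 2·55.7225 = 154.2349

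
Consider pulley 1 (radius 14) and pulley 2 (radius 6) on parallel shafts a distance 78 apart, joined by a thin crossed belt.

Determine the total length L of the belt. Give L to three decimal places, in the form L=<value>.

crossed belt: β = asin((r1+r2)/C) = asin(20/78) = 14.8572°
wrap1 = wrap2 = π + 2β = 209.7143°
tangent length = C·cosβ = 75.3923
L = (r1+r2)·wrap + 2·C·cosβ = 20·3.6602 + 2·75.3923 = 223.9887

L=223.989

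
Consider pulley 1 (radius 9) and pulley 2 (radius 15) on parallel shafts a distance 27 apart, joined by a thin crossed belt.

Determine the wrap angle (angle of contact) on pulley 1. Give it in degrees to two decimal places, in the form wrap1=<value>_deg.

crossed belt: β = asin((r1+r2)/C) = asin(24/27) = 62.7340°
wrap1 = wrap2 = π + 2β = 305.4679°

wrap1=305.47_deg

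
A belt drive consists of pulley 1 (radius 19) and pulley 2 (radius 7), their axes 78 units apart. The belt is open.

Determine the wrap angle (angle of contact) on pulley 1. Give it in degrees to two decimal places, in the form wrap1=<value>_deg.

open belt: β = asin((r2−r1)/C) = asin(-12/78) = -8.8499°
wrap1 = π − 2β = 197.6998°
wrap2 = π + 2β = 162.3002°

wrap1=197.70_deg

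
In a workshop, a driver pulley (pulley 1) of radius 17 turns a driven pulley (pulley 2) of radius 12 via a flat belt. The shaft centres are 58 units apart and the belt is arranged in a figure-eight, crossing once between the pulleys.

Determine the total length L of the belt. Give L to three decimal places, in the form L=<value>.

crossed belt: β = asin((r1+r2)/C) = asin(29/58) = 30.0000°
wrap1 = wrap2 = π + 2β = 240.0000°
tangent length = C·cosβ = 50.2295
L = (r1+r2)·wrap + 2·C·cosβ = 29·4.1888 + 2·50.2295 = 221.9339

L=221.934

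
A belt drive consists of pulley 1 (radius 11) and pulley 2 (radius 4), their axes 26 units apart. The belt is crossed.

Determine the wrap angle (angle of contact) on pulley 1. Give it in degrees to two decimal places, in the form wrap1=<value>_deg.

crossed belt: β = asin((r1+r2)/C) = asin(15/26) = 35.2344°
wrap1 = wrap2 = π + 2β = 250.4688°

wrap1=250.47_deg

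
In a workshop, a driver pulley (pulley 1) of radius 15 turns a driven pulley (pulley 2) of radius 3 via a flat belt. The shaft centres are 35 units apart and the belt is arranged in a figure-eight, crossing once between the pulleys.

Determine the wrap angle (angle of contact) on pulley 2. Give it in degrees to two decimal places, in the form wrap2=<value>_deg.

crossed belt: β = asin((r1+r2)/C) = asin(18/35) = 30.9497°
wrap1 = wrap2 = π + 2β = 241.8994°

wrap2=241.90_deg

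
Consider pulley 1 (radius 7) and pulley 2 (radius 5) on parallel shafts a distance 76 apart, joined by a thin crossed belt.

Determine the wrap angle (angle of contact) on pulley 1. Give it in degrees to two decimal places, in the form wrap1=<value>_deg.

wrap1=198.17_deg

crossed belt: β = asin((r1+r2)/C) = asin(12/76) = 9.0847°
wrap1 = wrap2 = π + 2β = 198.1694°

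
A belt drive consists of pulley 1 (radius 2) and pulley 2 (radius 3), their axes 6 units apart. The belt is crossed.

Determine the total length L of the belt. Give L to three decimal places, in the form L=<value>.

L=32.192

crossed belt: β = asin((r1+r2)/C) = asin(5/6) = 56.4427°
wrap1 = wrap2 = π + 2β = 292.8854°
tangent length = C·cosβ = 3.3166
L = (r1+r2)·wrap + 2·C·cosβ = 5·5.1118 + 2·3.3166 = 32.1923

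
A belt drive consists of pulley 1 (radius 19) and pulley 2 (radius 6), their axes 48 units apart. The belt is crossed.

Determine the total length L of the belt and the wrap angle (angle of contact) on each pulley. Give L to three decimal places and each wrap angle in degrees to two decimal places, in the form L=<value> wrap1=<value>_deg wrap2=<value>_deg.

crossed belt: β = asin((r1+r2)/C) = asin(25/48) = 31.3882°
wrap1 = wrap2 = π + 2β = 242.7763°
tangent length = C·cosβ = 40.9756
L = (r1+r2)·wrap + 2·C·cosβ = 25·4.2372 + 2·40.9756 = 187.8824

L=187.882 wrap1=242.78_deg wrap2=242.78_deg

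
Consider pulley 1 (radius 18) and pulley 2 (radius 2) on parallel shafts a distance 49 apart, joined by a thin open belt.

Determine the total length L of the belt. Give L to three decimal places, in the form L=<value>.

open belt: β = asin((r2−r1)/C) = asin(-16/49) = -19.0583°
wrap1 = π − 2β = 218.1167°
wrap2 = π + 2β = 141.8833°
tangent length = C·cosβ = 46.3141
L = r1·wrap1 + r2·wrap2 + 2·C·cosβ = 18·3.8069 + 2·2.4763 + 2·46.3141 = 166.1043

L=166.104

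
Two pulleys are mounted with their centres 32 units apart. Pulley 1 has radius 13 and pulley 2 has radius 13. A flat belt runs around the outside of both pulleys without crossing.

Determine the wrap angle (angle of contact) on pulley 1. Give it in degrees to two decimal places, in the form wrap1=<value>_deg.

wrap1=180.00_deg

open belt: β = asin((r2−r1)/C) = asin(0/32) = 0.0000°
wrap1 = π − 2β = 180.0000°
wrap2 = π + 2β = 180.0000°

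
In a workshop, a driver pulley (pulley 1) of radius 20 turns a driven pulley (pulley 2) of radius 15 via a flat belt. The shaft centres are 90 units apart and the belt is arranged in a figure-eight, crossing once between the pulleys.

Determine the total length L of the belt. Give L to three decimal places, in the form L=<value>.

L=303.747

crossed belt: β = asin((r1+r2)/C) = asin(35/90) = 22.8854°
wrap1 = wrap2 = π + 2β = 225.7708°
tangent length = C·cosβ = 82.9156
L = (r1+r2)·wrap + 2·C·cosβ = 35·3.9404 + 2·82.9156 = 303.7467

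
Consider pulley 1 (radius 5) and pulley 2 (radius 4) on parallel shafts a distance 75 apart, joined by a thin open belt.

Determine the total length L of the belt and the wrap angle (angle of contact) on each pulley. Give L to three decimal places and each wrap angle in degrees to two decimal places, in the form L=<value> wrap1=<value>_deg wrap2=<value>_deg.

open belt: β = asin((r2−r1)/C) = asin(-1/75) = -0.7640°
wrap1 = π − 2β = 181.5279°
wrap2 = π + 2β = 178.4721°
tangent length = C·cosβ = 74.9933
L = r1·wrap1 + r2·wrap2 + 2·C·cosβ = 5·3.1683 + 4·3.1149 + 2·74.9933 = 178.2877

L=178.288 wrap1=181.53_deg wrap2=178.47_deg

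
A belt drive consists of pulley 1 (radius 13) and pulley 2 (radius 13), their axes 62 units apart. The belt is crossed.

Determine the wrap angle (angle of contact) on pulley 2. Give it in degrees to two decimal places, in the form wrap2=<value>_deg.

wrap2=229.59_deg

crossed belt: β = asin((r1+r2)/C) = asin(26/62) = 24.7939°
wrap1 = wrap2 = π + 2β = 229.5877°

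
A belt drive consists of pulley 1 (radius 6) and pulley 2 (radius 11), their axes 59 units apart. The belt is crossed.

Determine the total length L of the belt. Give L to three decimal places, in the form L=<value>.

L=176.340

crossed belt: β = asin((r1+r2)/C) = asin(17/59) = 16.7464°
wrap1 = wrap2 = π + 2β = 213.4927°
tangent length = C·cosβ = 56.4978
L = (r1+r2)·wrap + 2·C·cosβ = 17·3.7262 + 2·56.4978 = 176.3401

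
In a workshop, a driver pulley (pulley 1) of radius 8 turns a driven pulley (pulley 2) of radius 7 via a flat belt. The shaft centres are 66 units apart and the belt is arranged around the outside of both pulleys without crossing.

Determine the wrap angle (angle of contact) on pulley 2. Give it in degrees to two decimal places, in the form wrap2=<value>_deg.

wrap2=178.26_deg

open belt: β = asin((r2−r1)/C) = asin(-1/66) = -0.8682°
wrap1 = π − 2β = 181.7363°
wrap2 = π + 2β = 178.2637°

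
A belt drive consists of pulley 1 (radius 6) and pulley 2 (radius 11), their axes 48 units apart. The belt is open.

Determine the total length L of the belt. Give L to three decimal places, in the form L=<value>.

L=149.928

open belt: β = asin((r2−r1)/C) = asin(5/48) = 5.9792°
wrap1 = π − 2β = 168.0417°
wrap2 = π + 2β = 191.9583°
tangent length = C·cosβ = 47.7389
L = r1·wrap1 + r2·wrap2 + 2·C·cosβ = 6·2.9329 + 11·3.3503 + 2·47.7389 = 149.9284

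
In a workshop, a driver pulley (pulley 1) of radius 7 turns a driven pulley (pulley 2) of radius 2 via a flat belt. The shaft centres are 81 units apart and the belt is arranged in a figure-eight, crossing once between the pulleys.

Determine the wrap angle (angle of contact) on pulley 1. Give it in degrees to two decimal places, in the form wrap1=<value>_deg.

crossed belt: β = asin((r1+r2)/C) = asin(9/81) = 6.3794°
wrap1 = wrap2 = π + 2β = 192.7587°

wrap1=192.76_deg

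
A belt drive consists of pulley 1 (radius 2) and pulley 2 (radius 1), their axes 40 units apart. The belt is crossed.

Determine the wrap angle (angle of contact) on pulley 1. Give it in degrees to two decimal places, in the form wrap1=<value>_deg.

wrap1=188.60_deg

crossed belt: β = asin((r1+r2)/C) = asin(3/40) = 4.3012°
wrap1 = wrap2 = π + 2β = 188.6024°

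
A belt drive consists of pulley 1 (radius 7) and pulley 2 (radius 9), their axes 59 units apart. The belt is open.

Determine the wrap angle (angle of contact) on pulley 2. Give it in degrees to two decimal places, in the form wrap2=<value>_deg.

wrap2=183.89_deg

open belt: β = asin((r2−r1)/C) = asin(2/59) = 1.9426°
wrap1 = π − 2β = 176.1148°
wrap2 = π + 2β = 183.8852°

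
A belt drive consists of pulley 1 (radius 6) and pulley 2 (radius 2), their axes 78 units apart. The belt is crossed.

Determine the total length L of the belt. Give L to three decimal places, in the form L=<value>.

crossed belt: β = asin((r1+r2)/C) = asin(8/78) = 5.8868°
wrap1 = wrap2 = π + 2β = 191.7737°
tangent length = C·cosβ = 77.5887
L = (r1+r2)·wrap + 2·C·cosβ = 8·3.3471 + 2·77.5887 = 181.9540

L=181.954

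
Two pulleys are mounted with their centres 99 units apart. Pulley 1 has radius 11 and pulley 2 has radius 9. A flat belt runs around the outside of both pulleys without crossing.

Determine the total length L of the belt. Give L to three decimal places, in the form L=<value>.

open belt: β = asin((r2−r1)/C) = asin(-2/99) = -1.1576°
wrap1 = π − 2β = 182.3151°
wrap2 = π + 2β = 177.6849°
tangent length = C·cosβ = 98.9798
L = r1·wrap1 + r2·wrap2 + 2·C·cosβ = 11·3.1820 + 9·3.1012 + 2·98.9798 = 260.8723

L=260.872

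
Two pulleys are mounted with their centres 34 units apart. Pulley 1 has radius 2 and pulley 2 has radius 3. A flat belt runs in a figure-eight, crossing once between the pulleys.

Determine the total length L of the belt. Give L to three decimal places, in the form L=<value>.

L=84.445

crossed belt: β = asin((r1+r2)/C) = asin(5/34) = 8.4565°
wrap1 = wrap2 = π + 2β = 196.9130°
tangent length = C·cosβ = 33.6303
L = (r1+r2)·wrap + 2·C·cosβ = 5·3.4368 + 2·33.6303 = 84.4446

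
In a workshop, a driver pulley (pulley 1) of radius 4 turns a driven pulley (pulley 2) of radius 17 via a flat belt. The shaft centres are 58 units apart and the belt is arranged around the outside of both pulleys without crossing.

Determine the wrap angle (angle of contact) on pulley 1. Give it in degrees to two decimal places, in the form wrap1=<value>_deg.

open belt: β = asin((r2−r1)/C) = asin(13/58) = 12.9522°
wrap1 = π − 2β = 154.0956°
wrap2 = π + 2β = 205.9044°

wrap1=154.10_deg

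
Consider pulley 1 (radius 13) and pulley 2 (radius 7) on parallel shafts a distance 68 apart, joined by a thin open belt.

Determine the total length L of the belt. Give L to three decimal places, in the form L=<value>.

open belt: β = asin((r2−r1)/C) = asin(-6/68) = -5.0621°
wrap1 = π − 2β = 190.1242°
wrap2 = π + 2β = 169.8758°
tangent length = C·cosβ = 67.7348
L = r1·wrap1 + r2·wrap2 + 2·C·cosβ = 13·3.3183 + 7·2.9649 + 2·67.7348 = 199.3616

L=199.362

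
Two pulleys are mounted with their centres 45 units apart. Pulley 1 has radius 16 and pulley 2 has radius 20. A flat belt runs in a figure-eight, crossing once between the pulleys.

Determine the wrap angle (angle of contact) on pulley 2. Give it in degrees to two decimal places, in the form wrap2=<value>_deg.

wrap2=286.26_deg

crossed belt: β = asin((r1+r2)/C) = asin(36/45) = 53.1301°
wrap1 = wrap2 = π + 2β = 286.2602°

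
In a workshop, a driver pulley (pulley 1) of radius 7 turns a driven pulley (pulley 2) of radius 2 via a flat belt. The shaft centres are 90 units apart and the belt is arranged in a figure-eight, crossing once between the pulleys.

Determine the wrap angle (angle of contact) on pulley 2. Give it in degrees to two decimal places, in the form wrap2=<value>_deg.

wrap2=191.48_deg

crossed belt: β = asin((r1+r2)/C) = asin(9/90) = 5.7392°
wrap1 = wrap2 = π + 2β = 191.4783°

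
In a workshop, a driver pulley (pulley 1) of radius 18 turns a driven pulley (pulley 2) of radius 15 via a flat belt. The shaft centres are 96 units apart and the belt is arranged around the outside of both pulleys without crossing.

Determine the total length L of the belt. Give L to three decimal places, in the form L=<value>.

open belt: β = asin((r2−r1)/C) = asin(-3/96) = -1.7908°
wrap1 = π − 2β = 183.5816°
wrap2 = π + 2β = 176.4184°
tangent length = C·cosβ = 95.9531
L = r1·wrap1 + r2·wrap2 + 2·C·cosβ = 18·3.2041 + 15·3.0791 + 2·95.9531 = 295.7663

L=295.766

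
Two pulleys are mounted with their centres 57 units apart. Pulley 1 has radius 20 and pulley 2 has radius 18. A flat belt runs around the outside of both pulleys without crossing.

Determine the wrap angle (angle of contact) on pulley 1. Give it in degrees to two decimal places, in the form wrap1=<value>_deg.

open belt: β = asin((r2−r1)/C) = asin(-2/57) = -2.0108°
wrap1 = π − 2β = 184.0216°
wrap2 = π + 2β = 175.9784°

wrap1=184.02_deg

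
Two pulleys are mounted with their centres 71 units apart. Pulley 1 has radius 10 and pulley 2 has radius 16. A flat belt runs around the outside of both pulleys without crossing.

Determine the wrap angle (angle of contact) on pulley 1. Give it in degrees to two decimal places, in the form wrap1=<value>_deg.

open belt: β = asin((r2−r1)/C) = asin(6/71) = 4.8477°
wrap1 = π − 2β = 170.3046°
wrap2 = π + 2β = 189.6954°

wrap1=170.30_deg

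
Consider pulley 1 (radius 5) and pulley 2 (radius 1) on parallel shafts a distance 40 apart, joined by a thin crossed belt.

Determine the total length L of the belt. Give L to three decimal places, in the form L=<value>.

L=99.751

crossed belt: β = asin((r1+r2)/C) = asin(6/40) = 8.6269°
wrap1 = wrap2 = π + 2β = 197.2539°
tangent length = C·cosβ = 39.5474
L = (r1+r2)·wrap + 2·C·cosβ = 6·3.4427 + 2·39.5474 = 99.7513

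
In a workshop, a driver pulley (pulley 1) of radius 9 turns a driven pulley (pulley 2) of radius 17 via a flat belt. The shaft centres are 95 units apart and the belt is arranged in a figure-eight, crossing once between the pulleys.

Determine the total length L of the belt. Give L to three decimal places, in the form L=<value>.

L=278.843

crossed belt: β = asin((r1+r2)/C) = asin(26/95) = 15.8836°
wrap1 = wrap2 = π + 2β = 211.7672°
tangent length = C·cosβ = 91.3729
L = (r1+r2)·wrap + 2·C·cosβ = 26·3.6960 + 2·91.3729 = 278.8426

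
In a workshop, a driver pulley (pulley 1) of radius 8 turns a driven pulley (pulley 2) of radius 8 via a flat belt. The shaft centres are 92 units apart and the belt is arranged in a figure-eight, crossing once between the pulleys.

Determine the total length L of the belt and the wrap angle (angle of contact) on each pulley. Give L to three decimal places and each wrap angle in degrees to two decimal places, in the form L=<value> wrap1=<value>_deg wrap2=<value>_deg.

L=237.055 wrap1=200.03_deg wrap2=200.03_deg

crossed belt: β = asin((r1+r2)/C) = asin(16/92) = 10.0154°
wrap1 = wrap2 = π + 2β = 200.0308°
tangent length = C·cosβ = 90.5980
L = (r1+r2)·wrap + 2·C·cosβ = 16·3.4912 + 2·90.5980 = 237.0552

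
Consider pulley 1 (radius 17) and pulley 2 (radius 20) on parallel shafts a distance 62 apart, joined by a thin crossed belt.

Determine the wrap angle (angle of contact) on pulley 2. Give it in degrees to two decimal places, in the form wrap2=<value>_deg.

crossed belt: β = asin((r1+r2)/C) = asin(37/62) = 36.6392°
wrap1 = wrap2 = π + 2β = 253.2784°

wrap2=253.28_deg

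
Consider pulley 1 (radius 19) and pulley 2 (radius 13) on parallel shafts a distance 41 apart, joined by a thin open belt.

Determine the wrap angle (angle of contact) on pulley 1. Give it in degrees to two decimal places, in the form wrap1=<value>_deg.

wrap1=196.83_deg

open belt: β = asin((r2−r1)/C) = asin(-6/41) = -8.4150°
wrap1 = π − 2β = 196.8299°
wrap2 = π + 2β = 163.1701°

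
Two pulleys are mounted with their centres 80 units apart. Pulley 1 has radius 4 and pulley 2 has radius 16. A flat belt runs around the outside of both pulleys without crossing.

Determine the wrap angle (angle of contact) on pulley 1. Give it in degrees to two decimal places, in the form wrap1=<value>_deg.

open belt: β = asin((r2−r1)/C) = asin(12/80) = 8.6269°
wrap1 = π − 2β = 162.7461°
wrap2 = π + 2β = 197.2539°

wrap1=162.75_deg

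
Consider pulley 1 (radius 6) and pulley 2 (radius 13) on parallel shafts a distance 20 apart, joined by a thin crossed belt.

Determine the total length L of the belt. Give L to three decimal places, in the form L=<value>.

L=119.803

crossed belt: β = asin((r1+r2)/C) = asin(19/20) = 71.8051°
wrap1 = wrap2 = π + 2β = 323.6103°
tangent length = C·cosβ = 6.2450
L = (r1+r2)·wrap + 2·C·cosβ = 19·5.6481 + 2·6.2450 = 119.8032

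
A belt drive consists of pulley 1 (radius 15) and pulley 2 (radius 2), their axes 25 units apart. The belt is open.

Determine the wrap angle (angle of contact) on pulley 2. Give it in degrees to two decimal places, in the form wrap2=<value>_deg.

open belt: β = asin((r2−r1)/C) = asin(-13/25) = -31.3323°
wrap1 = π − 2β = 242.6645°
wrap2 = π + 2β = 117.3355°

wrap2=117.34_deg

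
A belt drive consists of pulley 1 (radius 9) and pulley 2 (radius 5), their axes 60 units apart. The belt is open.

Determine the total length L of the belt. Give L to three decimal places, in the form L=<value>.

open belt: β = asin((r2−r1)/C) = asin(-4/60) = -3.8226°
wrap1 = π − 2β = 187.6451°
wrap2 = π + 2β = 172.3549°
tangent length = C·cosβ = 59.8665
L = r1·wrap1 + r2·wrap2 + 2·C·cosβ = 9·3.2750 + 5·3.0082 + 2·59.8665 = 164.2491

L=164.249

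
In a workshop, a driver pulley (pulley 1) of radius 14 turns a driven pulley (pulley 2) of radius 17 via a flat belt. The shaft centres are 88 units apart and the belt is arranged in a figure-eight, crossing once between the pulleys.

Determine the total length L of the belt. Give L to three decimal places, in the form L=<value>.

L=284.427

crossed belt: β = asin((r1+r2)/C) = asin(31/88) = 20.6264°
wrap1 = wrap2 = π + 2β = 221.2528°
tangent length = C·cosβ = 82.3590
L = (r1+r2)·wrap + 2·C·cosβ = 31·3.8616 + 2·82.3590 = 284.4272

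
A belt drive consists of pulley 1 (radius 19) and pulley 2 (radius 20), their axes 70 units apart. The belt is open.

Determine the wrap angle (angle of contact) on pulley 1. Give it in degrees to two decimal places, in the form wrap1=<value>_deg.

open belt: β = asin((r2−r1)/C) = asin(1/70) = 0.8185°
wrap1 = π − 2β = 178.3629°
wrap2 = π + 2β = 181.6371°

wrap1=178.36_deg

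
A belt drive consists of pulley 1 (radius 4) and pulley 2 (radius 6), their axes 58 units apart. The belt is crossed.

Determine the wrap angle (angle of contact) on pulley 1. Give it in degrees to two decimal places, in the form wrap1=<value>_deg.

crossed belt: β = asin((r1+r2)/C) = asin(10/58) = 9.9282°
wrap1 = wrap2 = π + 2β = 199.8564°

wrap1=199.86_deg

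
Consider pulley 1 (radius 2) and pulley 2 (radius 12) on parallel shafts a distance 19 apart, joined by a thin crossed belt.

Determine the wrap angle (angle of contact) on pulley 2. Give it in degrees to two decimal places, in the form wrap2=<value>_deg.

crossed belt: β = asin((r1+r2)/C) = asin(14/19) = 47.4631°
wrap1 = wrap2 = π + 2β = 274.9262°

wrap2=274.93_deg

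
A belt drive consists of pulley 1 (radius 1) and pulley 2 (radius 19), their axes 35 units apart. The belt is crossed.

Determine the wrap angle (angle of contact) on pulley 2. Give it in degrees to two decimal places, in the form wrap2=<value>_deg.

wrap2=249.70_deg

crossed belt: β = asin((r1+r2)/C) = asin(20/35) = 34.8499°
wrap1 = wrap2 = π + 2β = 249.6998°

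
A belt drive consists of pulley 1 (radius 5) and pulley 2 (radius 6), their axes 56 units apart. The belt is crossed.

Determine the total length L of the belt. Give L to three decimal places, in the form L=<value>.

L=148.725

crossed belt: β = asin((r1+r2)/C) = asin(11/56) = 11.3282°
wrap1 = wrap2 = π + 2β = 202.6564°
tangent length = C·cosβ = 54.9090
L = (r1+r2)·wrap + 2·C·cosβ = 11·3.5370 + 2·54.9090 = 148.7253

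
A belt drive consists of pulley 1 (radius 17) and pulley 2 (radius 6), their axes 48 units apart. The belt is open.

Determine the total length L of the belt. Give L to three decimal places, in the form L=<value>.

L=170.789

open belt: β = asin((r2−r1)/C) = asin(-11/48) = -13.2480°
wrap1 = π − 2β = 206.4960°
wrap2 = π + 2β = 153.5040°
tangent length = C·cosβ = 46.7226
L = r1·wrap1 + r2·wrap2 + 2·C·cosβ = 17·3.6040 + 6·2.6791 + 2·46.7226 = 170.7887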